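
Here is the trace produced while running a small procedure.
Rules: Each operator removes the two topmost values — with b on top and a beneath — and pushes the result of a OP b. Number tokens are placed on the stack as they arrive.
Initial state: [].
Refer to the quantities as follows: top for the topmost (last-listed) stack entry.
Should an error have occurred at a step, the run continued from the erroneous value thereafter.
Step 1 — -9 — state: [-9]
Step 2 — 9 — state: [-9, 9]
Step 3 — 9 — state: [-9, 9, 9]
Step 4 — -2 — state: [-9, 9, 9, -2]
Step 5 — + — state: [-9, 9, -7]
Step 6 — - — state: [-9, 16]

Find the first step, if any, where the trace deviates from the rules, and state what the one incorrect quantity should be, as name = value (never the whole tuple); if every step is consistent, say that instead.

step 5, top = 7

Step 1: push -9: top = -9 — verified.
Step 2: push 9: top = 9 — no discrepancy.
Step 3: push 9: top = 9 — exactly as logged.
Step 4: push -2: top = -2 — confirmed correct.
Step 5: 9 + -2 = 7 — this is not what the trace shows.
That makes step 5 the first incorrect line — top = 7 is what it should show.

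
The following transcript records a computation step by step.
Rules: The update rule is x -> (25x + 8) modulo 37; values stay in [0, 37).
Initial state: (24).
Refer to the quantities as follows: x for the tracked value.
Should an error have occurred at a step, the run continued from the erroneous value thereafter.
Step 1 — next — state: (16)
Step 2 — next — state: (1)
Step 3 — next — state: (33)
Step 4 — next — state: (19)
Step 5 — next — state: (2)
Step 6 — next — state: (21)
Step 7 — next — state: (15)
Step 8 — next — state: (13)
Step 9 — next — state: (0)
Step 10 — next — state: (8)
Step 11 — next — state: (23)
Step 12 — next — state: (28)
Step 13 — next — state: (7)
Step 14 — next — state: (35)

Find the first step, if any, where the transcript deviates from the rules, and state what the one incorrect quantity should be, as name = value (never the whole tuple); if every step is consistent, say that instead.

step 13, x = 5

Step 1: x = (25*24 + 8) mod 37 = 16 — exactly as logged.
Step 2: x = (25*16 + 8) mod 37 = 1 — matches.
Step 3: x = (25*1 + 8) mod 37 = 33 — checks out.
Step 4: x = (25*33 + 8) mod 37 = 19 — agrees with the transcript.
Step 5: x = (25*19 + 8) mod 37 = 2 — verified.
Step 6: x = (25*2 + 8) mod 37 = 21 — consistent with the transcript.
Step 7: x = (25*21 + 8) mod 37 = 15 — no discrepancy.
Step 8: x = (25*15 + 8) mod 37 = 13 — exactly as logged.
Step 9: x = (25*13 + 8) mod 37 = 0 — agrees with the transcript.
Step 10: x = (25*0 + 8) mod 37 = 8 — in agreement.
Step 11: x = (25*8 + 8) mod 37 = 23 — consistent with the transcript.
Step 12: x = (25*23 + 8) mod 37 = 28 — agrees with the transcript.
Step 13: x = (25*28 + 8) mod 37 = 5 — the recorded entry deviates here.
First incorrect step: 13; the correct value is x = 5.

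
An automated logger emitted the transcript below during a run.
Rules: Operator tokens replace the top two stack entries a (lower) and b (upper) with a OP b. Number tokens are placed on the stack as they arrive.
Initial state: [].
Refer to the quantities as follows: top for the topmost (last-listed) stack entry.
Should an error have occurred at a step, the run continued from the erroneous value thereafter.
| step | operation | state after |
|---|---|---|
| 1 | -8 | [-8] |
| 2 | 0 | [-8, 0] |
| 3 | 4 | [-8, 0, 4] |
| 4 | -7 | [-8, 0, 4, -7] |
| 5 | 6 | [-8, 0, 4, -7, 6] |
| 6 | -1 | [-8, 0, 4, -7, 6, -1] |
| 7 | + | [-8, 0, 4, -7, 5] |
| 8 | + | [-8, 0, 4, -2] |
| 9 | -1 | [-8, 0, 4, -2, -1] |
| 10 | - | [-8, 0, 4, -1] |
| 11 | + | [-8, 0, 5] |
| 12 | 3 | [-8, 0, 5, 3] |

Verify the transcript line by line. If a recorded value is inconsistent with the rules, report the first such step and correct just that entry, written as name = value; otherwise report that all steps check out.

step 11, top = 3

Step 1: push -8: top = -8 — no discrepancy.
Step 2: push 0: top = 0 — verified.
Step 3: push 4: top = 4 — no discrepancy.
Step 4: push -7: top = -7 — agrees with the transcript.
Step 5: push 6: top = 6 — confirmed correct.
Step 6: push -1: top = -1 — same as recorded.
Step 7: 6 + -1 = 5 — agrees with the transcript.
Step 8: -7 + 5 = -2 — no discrepancy.
Step 9: push -1: top = -1 — agrees with the transcript.
Step 10: -2 - -1 = -1 — same as recorded.
Step 11: 4 + -1 = 3 — the transcript has a different value.
First incorrect step: 11; the correct value is top = 3.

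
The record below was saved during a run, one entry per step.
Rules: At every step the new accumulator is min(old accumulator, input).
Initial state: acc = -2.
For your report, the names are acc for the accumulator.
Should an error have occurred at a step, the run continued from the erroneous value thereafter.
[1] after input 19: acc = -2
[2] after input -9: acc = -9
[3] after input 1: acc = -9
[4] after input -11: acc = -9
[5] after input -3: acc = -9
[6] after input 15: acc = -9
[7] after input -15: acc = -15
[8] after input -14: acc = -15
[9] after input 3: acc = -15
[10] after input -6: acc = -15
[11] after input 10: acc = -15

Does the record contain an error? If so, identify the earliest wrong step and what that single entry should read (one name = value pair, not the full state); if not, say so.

step 4, acc = -11

step 1: acc = min(-2, 19) = -2 -> checks out
step 2: acc = min(-2, -9) = -9 -> no discrepancy
step 3: acc = min(-9, 1) = -9 -> exactly as logged
step 4: acc = min(-9, -11) = -11 -> the record has a different value
That makes step 4 the first incorrect line — acc = -11 is what it should show.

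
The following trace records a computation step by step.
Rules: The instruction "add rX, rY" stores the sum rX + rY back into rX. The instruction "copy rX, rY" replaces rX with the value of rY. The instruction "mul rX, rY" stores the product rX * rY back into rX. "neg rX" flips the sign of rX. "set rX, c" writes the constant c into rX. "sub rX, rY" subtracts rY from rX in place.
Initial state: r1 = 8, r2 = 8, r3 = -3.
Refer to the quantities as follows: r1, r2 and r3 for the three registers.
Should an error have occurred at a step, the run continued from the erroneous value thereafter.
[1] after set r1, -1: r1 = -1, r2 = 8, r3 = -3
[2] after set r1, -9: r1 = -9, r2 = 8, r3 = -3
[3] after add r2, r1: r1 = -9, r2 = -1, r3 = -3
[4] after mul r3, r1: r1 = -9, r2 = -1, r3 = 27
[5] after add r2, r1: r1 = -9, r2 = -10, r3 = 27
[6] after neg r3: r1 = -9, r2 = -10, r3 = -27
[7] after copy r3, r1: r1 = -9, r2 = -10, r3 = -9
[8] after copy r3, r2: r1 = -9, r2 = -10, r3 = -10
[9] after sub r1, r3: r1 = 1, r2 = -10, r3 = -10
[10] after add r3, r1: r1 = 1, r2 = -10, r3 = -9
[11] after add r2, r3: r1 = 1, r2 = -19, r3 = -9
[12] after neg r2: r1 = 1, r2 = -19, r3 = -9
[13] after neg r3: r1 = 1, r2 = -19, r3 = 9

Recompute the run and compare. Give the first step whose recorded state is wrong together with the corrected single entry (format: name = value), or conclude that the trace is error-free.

step 12, r2 = 19

Step 1: r1 = -1 — checks out.
Step 2: r1 = -9 — agrees with the trace.
Step 3: r2 = 8 + -9 = -1 — same as recorded.
Step 4: r3 = -3 * -9 = 27 — agrees with the trace.
Step 5: r2 = -1 + -9 = -10 — agrees with the trace.
Step 6: r3 = -(27) = -27 — same as recorded.
Step 7: r3 = -9 — no discrepancy.
Step 8: r3 = -10 — same as recorded.
Step 9: r1 = -9 - -10 = 1 — exactly as logged.
Step 10: r3 = -10 + 1 = -9 — no discrepancy.
Step 11: r2 = -10 + -9 = -19 — same as recorded.
Step 12: r2 = -(-19) = 19 — the recorded entry deviates here.
Conclusion: step 12 carries the first error; the entry should be r2 = 19.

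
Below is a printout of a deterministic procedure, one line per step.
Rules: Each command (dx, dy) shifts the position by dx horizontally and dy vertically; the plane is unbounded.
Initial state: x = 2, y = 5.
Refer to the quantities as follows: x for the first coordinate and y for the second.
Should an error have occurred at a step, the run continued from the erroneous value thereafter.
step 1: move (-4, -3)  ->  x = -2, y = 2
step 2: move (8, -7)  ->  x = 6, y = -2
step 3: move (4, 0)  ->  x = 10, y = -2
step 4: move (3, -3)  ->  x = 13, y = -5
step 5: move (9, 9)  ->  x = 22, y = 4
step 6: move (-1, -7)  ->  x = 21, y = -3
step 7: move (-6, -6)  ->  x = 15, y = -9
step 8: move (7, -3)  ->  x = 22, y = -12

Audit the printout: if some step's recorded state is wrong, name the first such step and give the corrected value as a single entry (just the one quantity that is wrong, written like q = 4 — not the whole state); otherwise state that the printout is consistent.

step 2, y = -5

step 1: x = 2 + (-4) = -2, y = 5 + (-3) = 2 -> matches
step 2: x = -2 + (8) = 6, y = 2 + (-7) = -5 -> the entry is off here
That makes step 2 the first incorrect line — y = -5 is what it should show.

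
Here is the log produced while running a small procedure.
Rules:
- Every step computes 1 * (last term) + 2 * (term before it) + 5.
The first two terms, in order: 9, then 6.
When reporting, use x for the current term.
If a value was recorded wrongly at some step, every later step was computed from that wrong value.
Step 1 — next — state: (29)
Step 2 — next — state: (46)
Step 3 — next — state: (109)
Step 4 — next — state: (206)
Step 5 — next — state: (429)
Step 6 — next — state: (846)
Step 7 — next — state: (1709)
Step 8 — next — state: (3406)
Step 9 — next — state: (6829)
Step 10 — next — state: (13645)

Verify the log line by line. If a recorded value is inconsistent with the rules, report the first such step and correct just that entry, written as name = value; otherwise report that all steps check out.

step 10, x = 13646

Recomputing the run from the initial state:
step 1: x = 29
step 2: x = 46
step 3: x = 109
step 4: x = 206
step 5: x = 429
step 6: x = 846
step 7: x = 1709
step 8: x = 3406
step 9: x = 6829
step 10: x = 13646
The first disagreement with the log is at step 10, where the value should be x = 13646.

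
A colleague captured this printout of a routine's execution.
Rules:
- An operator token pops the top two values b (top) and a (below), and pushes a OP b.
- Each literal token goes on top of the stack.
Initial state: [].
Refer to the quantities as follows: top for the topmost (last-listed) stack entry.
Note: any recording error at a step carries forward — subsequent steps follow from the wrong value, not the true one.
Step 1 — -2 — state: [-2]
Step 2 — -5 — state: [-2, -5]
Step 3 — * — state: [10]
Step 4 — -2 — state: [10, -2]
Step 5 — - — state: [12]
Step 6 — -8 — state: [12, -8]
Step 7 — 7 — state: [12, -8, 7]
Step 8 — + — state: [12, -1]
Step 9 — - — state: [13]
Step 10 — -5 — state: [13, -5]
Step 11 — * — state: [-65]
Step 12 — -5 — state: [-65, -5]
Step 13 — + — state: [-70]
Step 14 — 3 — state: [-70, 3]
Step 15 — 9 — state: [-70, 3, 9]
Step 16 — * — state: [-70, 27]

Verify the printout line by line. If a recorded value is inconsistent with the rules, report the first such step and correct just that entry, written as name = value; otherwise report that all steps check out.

no error

Recomputing the run from the initial state:
step 1: [-2]
step 2: [-2, -5]
step 3: [10]
step 4: [10, -2]
step 5: [12]
step 6: [12, -8]
step 7: [12, -8, 7]
step 8: [12, -1]
step 9: [13]
step 10: [13, -5]
step 11: [-65]
step 12: [-65, -5]
step 13: [-70]
step 14: [-70, 3]
step 15: [-70, 3, 9]
step 16: [-70, 27]
This matches the printout at every step.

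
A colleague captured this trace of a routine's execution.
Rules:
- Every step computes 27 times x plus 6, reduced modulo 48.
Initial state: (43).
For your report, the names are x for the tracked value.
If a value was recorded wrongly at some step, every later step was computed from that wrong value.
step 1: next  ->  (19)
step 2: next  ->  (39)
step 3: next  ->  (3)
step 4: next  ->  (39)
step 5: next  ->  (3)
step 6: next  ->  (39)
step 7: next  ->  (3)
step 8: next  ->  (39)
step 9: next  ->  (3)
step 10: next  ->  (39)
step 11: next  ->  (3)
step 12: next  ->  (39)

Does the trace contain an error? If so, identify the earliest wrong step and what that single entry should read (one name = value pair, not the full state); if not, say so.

step 1, x = 15

Step 1: x = (27*43 + 6) mod 48 = 15 — a discrepancy with the trace.
The audit stops at step 1: the recorded entry is wrong and should be x = 15.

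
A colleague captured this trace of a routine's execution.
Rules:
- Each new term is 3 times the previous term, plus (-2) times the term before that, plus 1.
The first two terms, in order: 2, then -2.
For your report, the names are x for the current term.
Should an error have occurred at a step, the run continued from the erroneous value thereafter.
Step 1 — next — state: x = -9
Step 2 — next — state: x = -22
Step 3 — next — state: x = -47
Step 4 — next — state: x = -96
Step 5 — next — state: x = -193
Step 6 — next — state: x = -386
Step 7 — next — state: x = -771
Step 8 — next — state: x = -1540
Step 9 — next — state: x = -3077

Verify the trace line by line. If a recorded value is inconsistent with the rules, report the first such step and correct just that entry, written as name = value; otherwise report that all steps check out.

no error

Recomputing the run from the initial state:
step 1: x = -9
step 2: x = -22
step 3: x = -47
step 4: x = -96
step 5: x = -193
step 6: x = -386
step 7: x = -771
step 8: x = -1540
step 9: x = -3077
This matches the trace at every step.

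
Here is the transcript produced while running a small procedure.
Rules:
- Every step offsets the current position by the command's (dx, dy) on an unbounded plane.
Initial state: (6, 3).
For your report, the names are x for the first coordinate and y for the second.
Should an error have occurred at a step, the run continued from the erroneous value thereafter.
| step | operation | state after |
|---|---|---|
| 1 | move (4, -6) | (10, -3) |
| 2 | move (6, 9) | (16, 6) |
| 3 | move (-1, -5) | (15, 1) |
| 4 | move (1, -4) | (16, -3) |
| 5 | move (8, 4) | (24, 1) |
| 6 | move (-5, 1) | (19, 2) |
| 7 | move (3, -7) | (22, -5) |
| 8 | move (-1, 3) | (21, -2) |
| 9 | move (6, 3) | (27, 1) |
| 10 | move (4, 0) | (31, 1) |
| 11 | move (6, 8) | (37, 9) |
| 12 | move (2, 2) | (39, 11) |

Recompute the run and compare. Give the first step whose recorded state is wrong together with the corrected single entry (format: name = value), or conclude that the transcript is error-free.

no error

Recomputing the run from the initial state:
step 1: x = 10, y = -3
step 2: x = 16, y = 6
step 3: x = 15, y = 1
step 4: x = 16, y = -3
step 5: x = 24, y = 1
step 6: x = 19, y = 2
step 7: x = 22, y = -5
step 8: x = 21, y = -2
step 9: x = 27, y = 1
step 10: x = 31, y = 1
step 11: x = 37, y = 9
step 12: x = 39, y = 11
This matches the transcript at every step.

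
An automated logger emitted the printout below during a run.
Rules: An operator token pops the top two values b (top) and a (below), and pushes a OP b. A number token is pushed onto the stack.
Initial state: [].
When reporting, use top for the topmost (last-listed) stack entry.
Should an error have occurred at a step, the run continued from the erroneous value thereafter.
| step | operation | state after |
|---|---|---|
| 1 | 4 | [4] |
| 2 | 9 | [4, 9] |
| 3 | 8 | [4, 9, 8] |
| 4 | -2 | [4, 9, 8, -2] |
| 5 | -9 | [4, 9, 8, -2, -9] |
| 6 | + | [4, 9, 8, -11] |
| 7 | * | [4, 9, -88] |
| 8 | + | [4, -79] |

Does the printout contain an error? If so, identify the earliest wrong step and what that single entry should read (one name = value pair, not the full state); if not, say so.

no error

Step 1: push 4: top = 4 — confirmed correct.
Step 2: push 9: top = 9 — no discrepancy.
Step 3: push 8: top = 8 — agrees with the printout.
Step 4: push -2: top = -2 — checks out.
Step 5: push -9: top = -9 — no discrepancy.
Step 6: -2 + -9 = -11 — checks out.
Step 7: 8 * -11 = -88 — same as recorded.
Step 8: 9 + -88 = -79 — verified.
Nothing is out of place; the run is error-free.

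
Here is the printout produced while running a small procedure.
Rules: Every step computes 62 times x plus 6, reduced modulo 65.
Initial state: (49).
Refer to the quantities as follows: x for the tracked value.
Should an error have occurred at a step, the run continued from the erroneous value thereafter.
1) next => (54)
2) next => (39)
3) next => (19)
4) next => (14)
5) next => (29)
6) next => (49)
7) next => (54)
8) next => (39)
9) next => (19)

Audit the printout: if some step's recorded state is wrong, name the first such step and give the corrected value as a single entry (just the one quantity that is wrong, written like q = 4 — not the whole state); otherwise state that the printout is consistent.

no error

Recomputing the run from the initial state:
step 1: x = 54
step 2: x = 39
step 3: x = 19
step 4: x = 14
step 5: x = 29
step 6: x = 49
step 7: x = 54
step 8: x = 39
step 9: x = 19
This matches the printout at every step.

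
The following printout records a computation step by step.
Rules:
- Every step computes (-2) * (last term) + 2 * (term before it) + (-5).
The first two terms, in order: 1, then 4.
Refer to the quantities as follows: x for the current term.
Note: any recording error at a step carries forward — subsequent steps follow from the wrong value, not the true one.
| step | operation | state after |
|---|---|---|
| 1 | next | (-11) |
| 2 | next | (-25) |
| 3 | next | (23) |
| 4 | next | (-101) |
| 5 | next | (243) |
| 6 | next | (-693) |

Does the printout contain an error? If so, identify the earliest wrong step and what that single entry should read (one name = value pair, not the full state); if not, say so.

step 2, x = 25

step 1: x = -2*(4) + (2)*(1) + (-5) = -11 -> matches
step 2: x = -2*(-11) + (2)*(4) + (-5) = 25 -> a discrepancy with the printout
First incorrect step: 2; the correct value is x = 25.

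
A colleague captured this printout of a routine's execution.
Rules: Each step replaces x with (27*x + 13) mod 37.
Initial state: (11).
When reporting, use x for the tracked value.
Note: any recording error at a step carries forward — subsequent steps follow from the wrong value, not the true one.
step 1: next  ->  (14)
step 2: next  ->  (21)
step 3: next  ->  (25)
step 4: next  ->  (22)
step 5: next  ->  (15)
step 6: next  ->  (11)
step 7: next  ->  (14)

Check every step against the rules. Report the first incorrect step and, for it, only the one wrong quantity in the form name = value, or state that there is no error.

step 1: x = (27*11 + 13) mod 37 = 14 -> matches
step 2: x = (27*14 + 13) mod 37 = 21 -> agrees with the printout
step 3: x = (27*21 + 13) mod 37 = 25 -> no discrepancy
step 4: x = (27*25 + 13) mod 37 = 22 -> verified
step 5: x = (27*22 + 13) mod 37 = 15 -> confirmed correct
step 6: x = (27*15 + 13) mod 37 = 11 -> matches
step 7: x = (27*11 + 13) mod 37 = 14 -> same as recorded
All entries verified; no error found.

no error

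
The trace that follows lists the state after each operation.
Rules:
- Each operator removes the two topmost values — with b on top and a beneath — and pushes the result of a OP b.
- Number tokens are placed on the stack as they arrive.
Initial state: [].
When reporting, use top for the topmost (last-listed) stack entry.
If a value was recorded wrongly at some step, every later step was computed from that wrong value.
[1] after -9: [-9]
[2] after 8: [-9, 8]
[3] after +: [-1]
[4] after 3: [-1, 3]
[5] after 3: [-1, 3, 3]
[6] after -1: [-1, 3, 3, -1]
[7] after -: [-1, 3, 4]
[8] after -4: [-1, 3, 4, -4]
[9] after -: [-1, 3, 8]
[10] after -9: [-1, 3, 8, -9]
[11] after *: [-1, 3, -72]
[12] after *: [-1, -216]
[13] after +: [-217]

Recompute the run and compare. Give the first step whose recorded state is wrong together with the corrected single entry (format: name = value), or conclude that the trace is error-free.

step 1: push -9: top = -9 -> checks out
step 2: push 8: top = 8 -> no discrepancy
step 3: -9 + 8 = -1 -> no discrepancy
step 4: push 3: top = 3 -> confirmed correct
step 5: push 3: top = 3 -> in agreement
step 6: push -1: top = -1 -> matches
step 7: 3 - -1 = 4 -> agrees with the trace
step 8: push -4: top = -4 -> matches
step 9: 4 - -4 = 8 -> matches
step 10: push -9: top = -9 -> consistent with the trace
step 11: 8 * -9 = -72 -> no discrepancy
step 12: 3 * -72 = -216 -> in agreement
step 13: -1 + -216 = -217 -> in agreement
The recomputation confirms every line.

no error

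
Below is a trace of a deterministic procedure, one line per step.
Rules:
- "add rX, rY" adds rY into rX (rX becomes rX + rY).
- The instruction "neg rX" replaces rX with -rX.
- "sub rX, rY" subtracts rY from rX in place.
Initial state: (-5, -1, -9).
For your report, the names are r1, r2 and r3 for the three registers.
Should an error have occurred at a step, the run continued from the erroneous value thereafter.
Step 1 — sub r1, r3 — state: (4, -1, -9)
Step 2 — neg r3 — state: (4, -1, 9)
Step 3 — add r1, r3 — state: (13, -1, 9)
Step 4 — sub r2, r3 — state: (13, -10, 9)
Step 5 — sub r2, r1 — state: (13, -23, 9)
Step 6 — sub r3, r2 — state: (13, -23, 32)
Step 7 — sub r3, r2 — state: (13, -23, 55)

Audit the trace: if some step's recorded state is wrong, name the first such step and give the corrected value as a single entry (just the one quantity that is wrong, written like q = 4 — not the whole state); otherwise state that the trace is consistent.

step 1: r1 = -5 - -9 = 4 -> consistent with the trace
step 2: r3 = -(-9) = 9 -> confirmed correct
step 3: r1 = 4 + 9 = 13 -> in agreement
step 4: r2 = -1 - 9 = -10 -> no discrepancy
step 5: r2 = -10 - 13 = -23 -> exactly as logged
step 6: r3 = 9 - -23 = 32 -> matches
step 7: r3 = 32 - -23 = 55 -> no discrepancy
Nothing is out of place; the run is error-free.

no error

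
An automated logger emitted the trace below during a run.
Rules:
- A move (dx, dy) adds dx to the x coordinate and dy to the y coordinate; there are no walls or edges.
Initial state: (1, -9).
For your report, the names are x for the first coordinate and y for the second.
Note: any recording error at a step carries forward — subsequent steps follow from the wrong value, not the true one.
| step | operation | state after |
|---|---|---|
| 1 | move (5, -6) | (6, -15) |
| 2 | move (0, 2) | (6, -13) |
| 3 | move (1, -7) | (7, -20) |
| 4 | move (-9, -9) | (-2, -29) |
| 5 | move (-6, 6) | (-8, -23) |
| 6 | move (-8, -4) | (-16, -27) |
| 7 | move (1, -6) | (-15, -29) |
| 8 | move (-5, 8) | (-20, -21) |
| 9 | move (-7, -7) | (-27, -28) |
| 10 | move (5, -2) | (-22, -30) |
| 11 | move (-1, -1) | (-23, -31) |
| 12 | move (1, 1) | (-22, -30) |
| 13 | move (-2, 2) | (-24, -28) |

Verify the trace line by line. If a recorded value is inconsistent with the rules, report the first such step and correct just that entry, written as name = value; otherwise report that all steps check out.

step 7, y = -33

Step 1: x = 1 + (5) = 6, y = -9 + (-6) = -15 — agrees with the trace.
Step 2: x = 6 + (0) = 6, y = -15 + (2) = -13 — consistent with the trace.
Step 3: x = 6 + (1) = 7, y = -13 + (-7) = -20 — agrees with the trace.
Step 4: x = 7 + (-9) = -2, y = -20 + (-9) = -29 — agrees with the trace.
Step 5: x = -2 + (-6) = -8, y = -29 + (6) = -23 — agrees with the trace.
Step 6: x = -8 + (-8) = -16, y = -23 + (-4) = -27 — verified.
Step 7: x = -16 + (1) = -15, y = -27 + (-6) = -33 — a discrepancy with the trace.
First deviation found at step 7; the corrected entry is y = -33.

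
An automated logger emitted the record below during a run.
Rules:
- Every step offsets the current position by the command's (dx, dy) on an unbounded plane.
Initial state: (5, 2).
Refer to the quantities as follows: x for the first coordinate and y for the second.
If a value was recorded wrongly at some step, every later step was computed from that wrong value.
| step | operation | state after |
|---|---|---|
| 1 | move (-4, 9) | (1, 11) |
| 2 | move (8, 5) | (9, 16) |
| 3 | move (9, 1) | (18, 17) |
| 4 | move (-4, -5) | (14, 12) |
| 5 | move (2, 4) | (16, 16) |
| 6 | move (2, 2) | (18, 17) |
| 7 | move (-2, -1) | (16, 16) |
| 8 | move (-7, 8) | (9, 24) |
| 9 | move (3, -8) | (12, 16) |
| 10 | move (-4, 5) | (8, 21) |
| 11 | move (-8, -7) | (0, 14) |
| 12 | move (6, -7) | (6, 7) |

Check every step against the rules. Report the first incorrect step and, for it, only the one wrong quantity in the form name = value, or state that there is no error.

1. x = 5 + (-4) = 1, y = 2 + (9) = 11 (consistent with the record)
2. x = 1 + (8) = 9, y = 11 + (5) = 16 (exactly as logged)
3. x = 9 + (9) = 18, y = 16 + (1) = 17 (verified)
4. x = 18 + (-4) = 14, y = 17 + (-5) = 12 (agrees with the record)
5. x = 14 + (2) = 16, y = 12 + (4) = 16 (confirmed correct)
6. x = 16 + (2) = 18, y = 16 + (2) = 18 (first mismatch against the record)
The audit stops at step 6: the recorded entry is wrong and should be y = 18.

step 6, y = 18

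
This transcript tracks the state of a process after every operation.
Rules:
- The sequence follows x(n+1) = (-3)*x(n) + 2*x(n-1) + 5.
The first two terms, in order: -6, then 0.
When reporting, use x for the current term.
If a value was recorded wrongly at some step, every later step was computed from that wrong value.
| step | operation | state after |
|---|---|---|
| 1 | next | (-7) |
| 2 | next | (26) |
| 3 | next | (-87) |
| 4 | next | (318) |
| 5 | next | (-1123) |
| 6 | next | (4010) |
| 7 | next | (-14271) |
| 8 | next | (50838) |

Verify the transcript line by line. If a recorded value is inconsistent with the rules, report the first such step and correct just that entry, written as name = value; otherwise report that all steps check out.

step 1: x = -3*(0) + (2)*(-6) + (5) = -7 -> verified
step 2: x = -3*(-7) + (2)*(0) + (5) = 26 -> agrees with the transcript
step 3: x = -3*(26) + (2)*(-7) + (5) = -87 -> same as recorded
step 4: x = -3*(-87) + (2)*(26) + (5) = 318 -> agrees with the transcript
step 5: x = -3*(318) + (2)*(-87) + (5) = -1123 -> exactly as logged
step 6: x = -3*(-1123) + (2)*(318) + (5) = 4010 -> consistent with the transcript
step 7: x = -3*(4010) + (2)*(-1123) + (5) = -14271 -> same as recorded
step 8: x = -3*(-14271) + (2)*(4010) + (5) = 50838 -> confirmed correct
All entries verified; no error found.

no error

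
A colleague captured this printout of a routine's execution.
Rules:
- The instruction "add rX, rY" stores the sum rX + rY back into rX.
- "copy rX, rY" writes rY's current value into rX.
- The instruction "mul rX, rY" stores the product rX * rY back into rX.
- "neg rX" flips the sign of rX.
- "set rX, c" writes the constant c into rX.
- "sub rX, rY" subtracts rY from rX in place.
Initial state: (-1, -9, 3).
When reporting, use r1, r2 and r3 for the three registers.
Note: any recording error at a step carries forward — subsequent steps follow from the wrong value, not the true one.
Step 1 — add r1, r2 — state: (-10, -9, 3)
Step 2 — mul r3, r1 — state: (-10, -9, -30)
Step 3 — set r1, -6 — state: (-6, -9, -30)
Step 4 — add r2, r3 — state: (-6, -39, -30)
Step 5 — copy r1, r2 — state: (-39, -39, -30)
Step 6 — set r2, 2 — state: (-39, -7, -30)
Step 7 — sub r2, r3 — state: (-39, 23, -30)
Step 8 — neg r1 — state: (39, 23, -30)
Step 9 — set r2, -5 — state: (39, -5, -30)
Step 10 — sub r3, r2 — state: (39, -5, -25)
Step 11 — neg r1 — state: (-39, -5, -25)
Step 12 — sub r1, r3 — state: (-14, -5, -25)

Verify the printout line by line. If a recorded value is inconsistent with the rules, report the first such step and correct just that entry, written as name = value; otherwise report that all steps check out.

Step 1: r1 = -1 + -9 = -10 — agrees with the printout.
Step 2: r3 = 3 * -10 = -30 — checks out.
Step 3: r1 = -6 — verified.
Step 4: r2 = -9 + -30 = -39 — checks out.
Step 5: r1 = -39 — verified.
Step 6: r2 = 2 — the printout disagrees here.
Conclusion: step 6 carries the first error; the entry should be r2 = 2.

step 6, r2 = 2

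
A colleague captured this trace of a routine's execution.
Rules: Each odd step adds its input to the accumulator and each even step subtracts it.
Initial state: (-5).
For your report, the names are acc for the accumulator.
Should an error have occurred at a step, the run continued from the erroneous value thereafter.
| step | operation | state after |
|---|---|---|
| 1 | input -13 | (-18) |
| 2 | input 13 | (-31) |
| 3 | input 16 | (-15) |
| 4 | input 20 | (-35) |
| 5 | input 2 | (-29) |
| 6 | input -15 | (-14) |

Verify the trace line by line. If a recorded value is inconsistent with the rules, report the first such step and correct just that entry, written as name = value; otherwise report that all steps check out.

Recomputing the run from the initial state:
step 1: acc = -18
step 2: acc = -31
step 3: acc = -15
step 4: acc = -35
step 5: acc = -33
step 6: acc = -18
The first disagreement with the trace is at step 5, where the value should be acc = -33.

step 5, acc = -33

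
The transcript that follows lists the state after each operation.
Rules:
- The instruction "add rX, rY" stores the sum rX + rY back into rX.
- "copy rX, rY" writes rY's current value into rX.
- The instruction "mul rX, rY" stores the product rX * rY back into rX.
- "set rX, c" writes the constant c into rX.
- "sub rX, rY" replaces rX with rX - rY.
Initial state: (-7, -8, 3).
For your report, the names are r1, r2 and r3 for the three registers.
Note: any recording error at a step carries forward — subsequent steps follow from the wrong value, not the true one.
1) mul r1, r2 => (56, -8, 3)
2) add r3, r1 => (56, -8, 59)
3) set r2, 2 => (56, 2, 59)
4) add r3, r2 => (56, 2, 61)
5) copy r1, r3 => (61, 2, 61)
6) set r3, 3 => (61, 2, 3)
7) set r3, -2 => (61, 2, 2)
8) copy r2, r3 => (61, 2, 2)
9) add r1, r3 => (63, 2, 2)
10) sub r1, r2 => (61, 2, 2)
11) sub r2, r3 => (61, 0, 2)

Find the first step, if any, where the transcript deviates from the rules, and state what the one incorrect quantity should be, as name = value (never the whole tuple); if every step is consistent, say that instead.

Recomputing the run from the initial state:
step 1: r1 = 56, r2 = -8, r3 = 3
step 2: r1 = 56, r2 = -8, r3 = 59
step 3: r1 = 56, r2 = 2, r3 = 59
step 4: r1 = 56, r2 = 2, r3 = 61
step 5: r1 = 61, r2 = 2, r3 = 61
step 6: r1 = 61, r2 = 2, r3 = 3
step 7: r1 = 61, r2 = 2, r3 = -2
step 8: r1 = 61, r2 = -2, r3 = -2
step 9: r1 = 59, r2 = -2, r3 = -2
step 10: r1 = 61, r2 = -2, r3 = -2
step 11: r1 = 61, r2 = 0, r3 = -2
The first disagreement with the transcript is at step 7, where the value should be r3 = -2.

step 7, r3 = -2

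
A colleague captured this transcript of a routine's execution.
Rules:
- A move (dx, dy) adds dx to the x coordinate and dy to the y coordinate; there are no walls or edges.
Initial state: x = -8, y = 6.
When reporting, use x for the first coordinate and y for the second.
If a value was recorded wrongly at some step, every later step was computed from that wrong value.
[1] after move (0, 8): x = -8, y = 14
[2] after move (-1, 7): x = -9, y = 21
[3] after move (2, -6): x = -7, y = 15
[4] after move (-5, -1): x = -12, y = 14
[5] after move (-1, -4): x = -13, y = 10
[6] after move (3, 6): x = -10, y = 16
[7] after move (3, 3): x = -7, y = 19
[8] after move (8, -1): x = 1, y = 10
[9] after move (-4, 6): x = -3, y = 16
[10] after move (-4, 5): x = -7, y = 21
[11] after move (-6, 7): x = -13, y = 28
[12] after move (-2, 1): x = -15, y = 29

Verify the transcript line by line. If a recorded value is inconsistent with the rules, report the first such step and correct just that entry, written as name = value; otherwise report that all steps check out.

1. x = -8 + (0) = -8, y = 6 + (8) = 14 (same as recorded)
2. x = -8 + (-1) = -9, y = 14 + (7) = 21 (agrees with the transcript)
3. x = -9 + (2) = -7, y = 21 + (-6) = 15 (same as recorded)
4. x = -7 + (-5) = -12, y = 15 + (-1) = 14 (same as recorded)
5. x = -12 + (-1) = -13, y = 14 + (-4) = 10 (verified)
6. x = -13 + (3) = -10, y = 10 + (6) = 16 (matches)
7. x = -10 + (3) = -7, y = 16 + (3) = 19 (checks out)
8. x = -7 + (8) = 1, y = 19 + (-1) = 18 (not what was recorded)
The audit stops at step 8: the recorded entry is wrong and should be y = 18.

step 8, y = 18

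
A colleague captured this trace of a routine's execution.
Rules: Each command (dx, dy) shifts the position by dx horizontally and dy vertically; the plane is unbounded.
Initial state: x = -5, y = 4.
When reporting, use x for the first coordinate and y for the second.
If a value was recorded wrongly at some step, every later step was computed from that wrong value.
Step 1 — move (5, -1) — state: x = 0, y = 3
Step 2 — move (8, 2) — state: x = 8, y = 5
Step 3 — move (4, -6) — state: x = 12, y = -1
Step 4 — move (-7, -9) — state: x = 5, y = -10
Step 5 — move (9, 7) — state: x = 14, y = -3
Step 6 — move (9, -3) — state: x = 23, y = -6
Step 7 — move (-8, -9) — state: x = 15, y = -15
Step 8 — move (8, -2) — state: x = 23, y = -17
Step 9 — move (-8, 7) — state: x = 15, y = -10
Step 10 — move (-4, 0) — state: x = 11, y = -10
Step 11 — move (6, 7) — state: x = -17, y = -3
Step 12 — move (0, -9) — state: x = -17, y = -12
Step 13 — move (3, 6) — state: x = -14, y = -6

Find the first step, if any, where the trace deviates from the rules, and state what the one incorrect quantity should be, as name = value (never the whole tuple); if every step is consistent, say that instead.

step 11, x = 17

1. x = -5 + (5) = 0, y = 4 + (-1) = 3 (confirmed correct)
2. x = 0 + (8) = 8, y = 3 + (2) = 5 (exactly as logged)
3. x = 8 + (4) = 12, y = 5 + (-6) = -1 (agrees with the trace)
4. x = 12 + (-7) = 5, y = -1 + (-9) = -10 (same as recorded)
5. x = 5 + (9) = 14, y = -10 + (7) = -3 (matches)
6. x = 14 + (9) = 23, y = -3 + (-3) = -6 (no discrepancy)
7. x = 23 + (-8) = 15, y = -6 + (-9) = -15 (same as recorded)
8. x = 15 + (8) = 23, y = -15 + (-2) = -17 (exactly as logged)
9. x = 23 + (-8) = 15, y = -17 + (7) = -10 (exactly as logged)
10. x = 15 + (-4) = 11, y = -10 + (0) = -10 (exactly as logged)
11. x = 11 + (6) = 17, y = -10 + (7) = -3 (the trace has a different value)
That makes step 11 the first incorrect line — x = 17 is what it should show.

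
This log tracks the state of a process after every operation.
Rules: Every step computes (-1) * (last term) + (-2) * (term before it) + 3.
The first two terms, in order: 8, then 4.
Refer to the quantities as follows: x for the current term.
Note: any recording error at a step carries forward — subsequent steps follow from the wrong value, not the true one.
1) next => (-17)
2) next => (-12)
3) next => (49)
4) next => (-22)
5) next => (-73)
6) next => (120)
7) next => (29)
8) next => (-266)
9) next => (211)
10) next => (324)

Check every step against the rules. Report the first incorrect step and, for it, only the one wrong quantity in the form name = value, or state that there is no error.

step 2, x = 12

Recomputing the run from the initial state:
step 1: x = -17
step 2: x = 12
step 3: x = 25
step 4: x = -46
step 5: x = -1
step 6: x = 96
step 7: x = -91
step 8: x = -98
step 9: x = 283
step 10: x = -84
The first disagreement with the log is at step 2, where the value should be x = 12.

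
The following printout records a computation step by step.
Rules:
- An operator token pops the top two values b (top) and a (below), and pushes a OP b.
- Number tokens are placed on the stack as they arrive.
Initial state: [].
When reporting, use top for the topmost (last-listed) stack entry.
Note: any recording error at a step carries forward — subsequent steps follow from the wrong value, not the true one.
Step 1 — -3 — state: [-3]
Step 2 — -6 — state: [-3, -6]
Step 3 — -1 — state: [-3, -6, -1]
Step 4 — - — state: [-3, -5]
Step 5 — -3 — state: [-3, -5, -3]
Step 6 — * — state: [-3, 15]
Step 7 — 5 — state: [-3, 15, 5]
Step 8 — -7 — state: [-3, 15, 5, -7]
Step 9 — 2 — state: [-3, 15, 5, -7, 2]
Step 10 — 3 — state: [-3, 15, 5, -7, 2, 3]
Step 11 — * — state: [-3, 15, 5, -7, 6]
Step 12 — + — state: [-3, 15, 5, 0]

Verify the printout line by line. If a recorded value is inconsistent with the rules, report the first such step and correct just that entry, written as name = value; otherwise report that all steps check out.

1. push -3: top = -3 (verified)
2. push -6: top = -6 (no discrepancy)
3. push -1: top = -1 (consistent with the printout)
4. -6 - -1 = -5 (same as recorded)
5. push -3: top = -3 (no discrepancy)
6. -5 * -3 = 15 (in agreement)
7. push 5: top = 5 (consistent with the printout)
8. push -7: top = -7 (in agreement)
9. push 2: top = 2 (consistent with the printout)
10. push 3: top = 3 (verified)
11. 2 * 3 = 6 (checks out)
12. -7 + 6 = -1 (the recorded entry deviates here)
Conclusion: step 12 carries the first error; the entry should be top = -1.

step 12, top = -1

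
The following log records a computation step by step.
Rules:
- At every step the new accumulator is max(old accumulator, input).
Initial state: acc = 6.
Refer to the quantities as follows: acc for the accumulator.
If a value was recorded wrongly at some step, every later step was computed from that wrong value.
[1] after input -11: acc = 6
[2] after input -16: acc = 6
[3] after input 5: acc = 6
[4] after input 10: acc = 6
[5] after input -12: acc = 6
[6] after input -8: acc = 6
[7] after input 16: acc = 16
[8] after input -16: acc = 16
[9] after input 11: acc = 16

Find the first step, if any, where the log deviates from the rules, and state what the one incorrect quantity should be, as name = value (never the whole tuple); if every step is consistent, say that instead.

Step 1: acc = max(6, -11) = 6 — checks out.
Step 2: acc = max(6, -16) = 6 — no discrepancy.
Step 3: acc = max(6, 5) = 6 — consistent with the log.
Step 4: acc = max(6, 10) = 10 — the log disagrees here.
That makes step 4 the first incorrect line — acc = 10 is what it should show.

step 4, acc = 10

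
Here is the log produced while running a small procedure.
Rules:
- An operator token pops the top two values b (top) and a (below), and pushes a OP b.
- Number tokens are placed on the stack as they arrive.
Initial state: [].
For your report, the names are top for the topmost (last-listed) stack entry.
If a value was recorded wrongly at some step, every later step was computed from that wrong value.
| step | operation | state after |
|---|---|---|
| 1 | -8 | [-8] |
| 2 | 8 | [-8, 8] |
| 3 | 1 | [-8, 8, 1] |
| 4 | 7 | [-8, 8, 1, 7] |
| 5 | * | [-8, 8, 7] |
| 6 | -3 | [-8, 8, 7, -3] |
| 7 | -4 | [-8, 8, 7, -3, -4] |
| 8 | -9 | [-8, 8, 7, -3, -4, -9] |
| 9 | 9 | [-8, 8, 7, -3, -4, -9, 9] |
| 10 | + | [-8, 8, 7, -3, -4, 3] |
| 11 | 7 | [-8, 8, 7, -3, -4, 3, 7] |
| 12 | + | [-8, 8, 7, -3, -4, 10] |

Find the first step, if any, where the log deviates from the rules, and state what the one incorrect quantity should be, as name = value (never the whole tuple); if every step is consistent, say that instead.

Recomputing the run from the initial state:
step 1: [-8]
step 2: [-8, 8]
step 3: [-8, 8, 1]
step 4: [-8, 8, 1, 7]
step 5: [-8, 8, 7]
step 6: [-8, 8, 7, -3]
step 7: [-8, 8, 7, -3, -4]
step 8: [-8, 8, 7, -3, -4, -9]
step 9: [-8, 8, 7, -3, -4, -9, 9]
step 10: [-8, 8, 7, -3, -4, 0]
step 11: [-8, 8, 7, -3, -4, 0, 7]
step 12: [-8, 8, 7, -3, -4, 7]
The first disagreement with the log is at step 10, where the value should be top = 0.

step 10, top = 0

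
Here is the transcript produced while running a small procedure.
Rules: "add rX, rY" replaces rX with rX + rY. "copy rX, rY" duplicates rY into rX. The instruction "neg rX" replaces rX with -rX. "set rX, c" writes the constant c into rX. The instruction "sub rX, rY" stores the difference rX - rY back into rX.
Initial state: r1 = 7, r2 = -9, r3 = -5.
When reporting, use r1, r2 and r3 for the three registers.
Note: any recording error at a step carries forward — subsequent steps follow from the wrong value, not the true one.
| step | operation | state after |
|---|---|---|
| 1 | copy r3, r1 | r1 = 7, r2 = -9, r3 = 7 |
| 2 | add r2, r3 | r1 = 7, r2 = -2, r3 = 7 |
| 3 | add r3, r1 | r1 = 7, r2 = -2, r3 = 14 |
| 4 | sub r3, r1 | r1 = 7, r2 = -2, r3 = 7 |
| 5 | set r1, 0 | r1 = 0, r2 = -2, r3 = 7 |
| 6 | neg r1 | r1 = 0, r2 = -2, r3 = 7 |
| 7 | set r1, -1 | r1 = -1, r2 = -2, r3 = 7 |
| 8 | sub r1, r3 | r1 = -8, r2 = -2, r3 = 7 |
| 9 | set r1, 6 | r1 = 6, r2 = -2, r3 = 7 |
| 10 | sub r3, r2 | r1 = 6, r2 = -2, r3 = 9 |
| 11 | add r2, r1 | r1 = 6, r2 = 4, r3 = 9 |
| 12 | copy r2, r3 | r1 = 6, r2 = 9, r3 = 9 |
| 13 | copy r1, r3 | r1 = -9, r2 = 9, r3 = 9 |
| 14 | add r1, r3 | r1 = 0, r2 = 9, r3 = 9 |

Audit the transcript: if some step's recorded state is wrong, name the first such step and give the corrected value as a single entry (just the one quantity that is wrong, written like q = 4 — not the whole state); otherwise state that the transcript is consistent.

Recomputing the run from the initial state:
step 1: r1 = 7, r2 = -9, r3 = 7
step 2: r1 = 7, r2 = -2, r3 = 7
step 3: r1 = 7, r2 = -2, r3 = 14
step 4: r1 = 7, r2 = -2, r3 = 7
step 5: r1 = 0, r2 = -2, r3 = 7
step 6: r1 = 0, r2 = -2, r3 = 7
step 7: r1 = -1, r2 = -2, r3 = 7
step 8: r1 = -8, r2 = -2, r3 = 7
step 9: r1 = 6, r2 = -2, r3 = 7
step 10: r1 = 6, r2 = -2, r3 = 9
step 11: r1 = 6, r2 = 4, r3 = 9
step 12: r1 = 6, r2 = 9, r3 = 9
step 13: r1 = 9, r2 = 9, r3 = 9
step 14: r1 = 18, r2 = 9, r3 = 9
The first disagreement with the transcript is at step 13, where the value should be r1 = 9.

step 13, r1 = 9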